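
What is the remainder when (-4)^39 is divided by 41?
Using repeated squaring. (-4) ≡ 37 (mod 41). 39 = 32 + 4 + 2 + 1 (binary 100111). Repeated squaring mod 41: 37^1 ≡ 37; 37^2 ≡ 37² = 1369 ≡ 16; 37^4 ≡ 16² = 256 ≡ 10; 37^8 ≡ 10² = 100 ≡ 18; 37^16 ≡ 18² = 324 ≡ 37; 37^32 ≡ 37² = 1369 ≡ 16. Multiply: (-4)^39 ≡ 37^32 × 37^4 × 37^2 × 37^1 ≡ 16 × 10 × 16 × 37 (mod 41): 16 × 10 = 160 ≡ 37; 37 × 16 = 592 ≡ 18; 18 × 37 = 666 ≡ 10. So (-4)^39 ≡ 10 (mod 41).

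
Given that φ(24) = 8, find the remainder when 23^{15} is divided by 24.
By Euler: 23^{8} ≡ 1 (mod 24) since gcd(23, 24) = 1. 15 = 1×8 + 7. So 23^{15} ≡ 23^{7} ≡ 23 (mod 24)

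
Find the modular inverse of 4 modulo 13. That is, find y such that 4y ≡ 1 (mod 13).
10

Using Extended Euclidean Algorithm:
gcd(4, 13) = 1
Bezout coefficients: 4 × -3 + 13 × 1 = 1
So 4 × -3 ≡ 1 (mod 13)
The inverse is -3 mod 13 = 10
Verification: 4 × 10 = 40 = 3 × 13 + 1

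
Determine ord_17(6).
Powers of 6 mod 17: 6^1≡6, 6^2≡2, 6^3≡12, 6^4≡4, 6^5≡7, 6^6≡8, 6^7≡14, 6^8≡16, 6^9≡11, 6^10≡15, 6^11≡5, 6^12≡13, 6^13≡10, 6^14≡9, 6^15≡3, 6^16≡1. Order = 16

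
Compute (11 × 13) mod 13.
0

(11 × 13) = 143
143 mod 13 = 0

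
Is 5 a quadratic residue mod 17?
By Euler's criterion: 5^{8} ≡ 16 (mod 17). Since this equals -1 (≡ 16), 5 is not a QR.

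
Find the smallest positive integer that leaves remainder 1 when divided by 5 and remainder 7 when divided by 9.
M = 5 × 9 = 45. M₁ = 9, y₁ ≡ 4 (mod 5). M₂ = 5, y₂ ≡ 2 (mod 9). r = 1×9×4 + 7×5×2 ≡ 16 (mod 45). The smallest positive such number is 16.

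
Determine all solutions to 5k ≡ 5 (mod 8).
1

Since gcd(5, 8) = 1 divides 5, a solution exists.
Multiply both sides by the inverse of 5 mod 8:
  5^(-1) mod 8 = 5
  x ≡ 5 × 5 ≡ 25 ≡ 1 (mod 8)
Verification: 5 × 1 = 5 = 0 × 8 + 5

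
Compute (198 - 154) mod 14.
2

(198 - 154) = 44
44 mod 14 = 2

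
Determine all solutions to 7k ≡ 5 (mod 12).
11

Since gcd(7, 12) = 1 divides 5, a solution exists.
Multiply both sides by the inverse of 7 mod 12:
  7^(-1) mod 12 = 7
  x ≡ 7 × 5 ≡ 35 ≡ 11 (mod 12)
Verification: 7 × 11 = 77 = 6 × 12 + 5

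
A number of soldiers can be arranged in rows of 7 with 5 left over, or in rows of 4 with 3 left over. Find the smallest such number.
M = 7 × 4 = 28. M₁ = 4, y₁ ≡ 2 (mod 7). M₂ = 7, y₂ ≡ 3 (mod 4). x = 5×4×2 + 3×7×3 ≡ 19 (mod 28). The smallest positive such number is 19.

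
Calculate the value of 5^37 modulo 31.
Using Fermat: 5^{30} ≡ 1 (mod 31). 37 ≡ 7 (mod 30). So 5^{37} ≡ 5^{7} ≡ 5 (mod 31)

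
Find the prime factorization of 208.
2^4 × 13

Divide by primes starting from smallest:
208 ÷ 2 = 104
104 ÷ 2 = 52
52 ÷ 2 = 26
26 ÷ 2 = 13
13 ÷ 13 = 1

208 = 2^4 × 13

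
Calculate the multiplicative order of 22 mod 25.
Powers of 22 mod 25: 22^1≡22, 22^2≡9, 22^3≡23, 22^4≡6, 22^5≡7, 22^6≡4, 22^7≡13, 22^8≡11, 22^9≡17, 22^10≡24, 22^11≡3, 22^12≡16, 22^13≡2, 22^14≡19, 22^15≡18, 22^16≡21, 22^17≡12, 22^18≡14, 22^19≡8, 22^20≡1. Order = 20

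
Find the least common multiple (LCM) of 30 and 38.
570

First find GCD(30, 38) using the Euclidean algorithm:
30 = 0 × 38 + 30
38 = 1 × 30 + 8
30 = 3 × 8 + 6
8 = 1 × 6 + 2
6 = 3 × 2 + 0
GCD(30, 38) = 2

LCM formula: LCM(a, b) = (a × b) / GCD(a, b)
LCM(30, 38) = (30 × 38) / 2
LCM(30, 38) = 1140 / 2
LCM(30, 38) = 570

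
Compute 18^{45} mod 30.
18

Using successive squaring:
Binary expansion of 45: 101101
Powers of 18 mod 30 (each is the square of the previous):
  18^1 ≡ 18 (mod 30)
  18^2 ≡ 18² = 324 ≡ 24 (mod 30)
  18^4 ≡ 24² = 576 ≡ 6 (mod 30)
  18^8 ≡ 6² = 36 ≡ 6 (mod 30)
  18^16 ≡ 6² = 36 ≡ 6 (mod 30)
  18^32 ≡ 6² = 36 ≡ 6 (mod 30)
45 = 32 + 8 + 4 + 1, so 18^45 = 18^32 × 18^8 × 18^4 × 18^1 ≡ 6 × 6 × 6 × 18 (mod 30)
Multiplying step by step:
  6 × 6 = 36 ≡ 6 (mod 30)
  6 × 6 = 36 ≡ 6 (mod 30)
  6 × 18 = 108 ≡ 18 (mod 30)
Result: 18^45 ≡ 18 (mod 30)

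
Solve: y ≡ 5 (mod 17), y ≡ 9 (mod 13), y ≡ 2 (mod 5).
M = 17 × 13 × 5 = 1105. M₁ = 65, y₁ ≡ 11 (mod 17). M₂ = 85, y₂ ≡ 2 (mod 13). M₃ = 221, y₃ ≡ 1 (mod 5). y = 5×65×11 + 9×85×2 + 2×221×1 ≡ 22 (mod 1105)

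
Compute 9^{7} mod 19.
4

Using successive squaring:
Binary expansion of 7: 111
Powers of 9 mod 19 (each is the square of the previous):
  9^1 ≡ 9 (mod 19)
  9^2 ≡ 9² = 81 ≡ 5 (mod 19)
  9^4 ≡ 5² = 25 ≡ 6 (mod 19)
7 = 4 + 2 + 1, so 9^7 = 9^4 × 9^2 × 9^1 ≡ 6 × 5 × 9 (mod 19)
Multiplying step by step:
  6 × 5 = 30 ≡ 11 (mod 19)
  11 × 9 = 99 ≡ 4 (mod 19)
Result: 9^7 ≡ 4 (mod 19)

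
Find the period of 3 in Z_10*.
Powers of 3 mod 10: 3^1≡3, 3^2≡9, 3^3≡7, 3^4≡1. Order = 4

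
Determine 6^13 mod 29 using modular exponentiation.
Using repeated squaring. 13 = 8 + 4 + 1 (binary 1101). Repeated squaring mod 29: 6^1 ≡ 6; 6^2 ≡ 6² = 36 ≡ 7; 6^4 ≡ 7² = 49 ≡ 20; 6^8 ≡ 20² = 400 ≡ 23. Multiply: 6^13 = 6^8 × 6^4 × 6^1 ≡ 23 × 20 × 6 (mod 29): 23 × 20 = 460 ≡ 25; 25 × 6 = 150 ≡ 5. So 6^13 ≡ 5 (mod 29).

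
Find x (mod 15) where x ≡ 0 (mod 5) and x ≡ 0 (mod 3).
M = 5 × 3 = 15. M₁ = 3, y₁ ≡ 2 (mod 5). M₂ = 5, y₂ ≡ 2 (mod 3). x = 0×3×2 + 0×5×2 ≡ 0 (mod 15)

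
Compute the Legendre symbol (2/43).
(2/43) = 2^{21} mod 43 = -1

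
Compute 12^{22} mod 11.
1

Using successive squaring:
Binary expansion of 22: 10110
Powers of 12 mod 11 (each is the square of the previous):
  12^1 ≡ 1 (mod 11)
  12^2 ≡ 1² = 1 ≡ 1 (mod 11)
  12^4 ≡ 1² = 1 ≡ 1 (mod 11)
  12^8 ≡ 1² = 1 ≡ 1 (mod 11)
  12^16 ≡ 1² = 1 ≡ 1 (mod 11)
22 = 16 + 4 + 2, so 12^22 = 12^16 × 12^4 × 12^2 ≡ 1 × 1 × 1 (mod 11)
Multiplying step by step:
  1 × 1 = 1 ≡ 1 (mod 11)
  1 × 1 = 1 ≡ 1 (mod 11)
Result: 12^22 ≡ 1 (mod 11)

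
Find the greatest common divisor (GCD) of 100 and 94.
2

Using the Euclidean algorithm:
100 = 1 × 94 + 6
94 = 15 × 6 + 4
6 = 1 × 4 + 2
4 = 2 × 2 + 0

GCD(100, 94) = 2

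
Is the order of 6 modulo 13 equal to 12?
Yes, ord_13(6) = 12.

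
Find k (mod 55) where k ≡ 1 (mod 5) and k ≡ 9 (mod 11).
M = 5 × 11 = 55. M₁ = 11, y₁ ≡ 1 (mod 5). M₂ = 5, y₂ ≡ 9 (mod 11). k = 1×11×1 + 9×5×9 ≡ 31 (mod 55)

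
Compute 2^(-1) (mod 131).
2^(-1) ≡ 66 (mod 131). Verification: 2 × 66 = 132 ≡ 1 (mod 131)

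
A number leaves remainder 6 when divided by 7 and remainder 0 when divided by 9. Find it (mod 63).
M = 7 × 9 = 63. M₁ = 9, y₁ ≡ 4 (mod 7). M₂ = 7, y₂ ≡ 4 (mod 9). y = 6×9×4 + 0×7×4 ≡ 27 (mod 63)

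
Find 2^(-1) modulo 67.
34

Using Extended Euclidean Algorithm:
gcd(2, 67) = 1
Bezout coefficients: 2 × -33 + 67 × 1 = 1
So 2 × -33 ≡ 1 (mod 67)
The inverse is -33 mod 67 = 34
Verification: 2 × 34 = 68 = 1 × 67 + 1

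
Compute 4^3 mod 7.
3 = 2 + 1 (binary 11). Repeated squaring mod 7: 4^1 ≡ 4; 4^2 ≡ 4² = 16 ≡ 2. Multiply: 4^3 = 4^2 × 4^1 ≡ 2 × 4 (mod 7): 2 × 4 = 8 ≡ 1. So 4^3 ≡ 1 (mod 7).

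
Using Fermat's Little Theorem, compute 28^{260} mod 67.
33

By Fermat's Little Theorem, a^(p-1) ≡ 1 (mod p) for prime p and gcd(a, p) = 1
Here p = 67, so 28^66 ≡ 1 (mod 67)
We can reduce the exponent: 260 mod 66 = 62
So 28^260 ≡ 28^62 (mod 67)
Computing: 28^62 mod 67 = 33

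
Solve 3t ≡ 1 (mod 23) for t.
3^(-1) ≡ 8 (mod 23). Verification: 3 × 8 = 24 ≡ 1 (mod 23)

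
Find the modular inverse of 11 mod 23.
11^(-1) ≡ 21 (mod 23). Verification: 11 × 21 = 231 ≡ 1 (mod 23)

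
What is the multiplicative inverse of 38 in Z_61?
53

Using Extended Euclidean Algorithm:
gcd(38, 61) = 1
Bezout coefficients: 38 × -8 + 61 × 5 = 1
So 38 × -8 ≡ 1 (mod 61)
The inverse is -8 mod 61 = 53
Verification: 38 × 53 = 2014 = 33 × 61 + 1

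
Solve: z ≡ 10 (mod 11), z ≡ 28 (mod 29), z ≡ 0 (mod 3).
M = 11 × 29 × 3 = 957. M₁ = 87, y₁ ≡ 10 (mod 11). M₂ = 33, y₂ ≡ 22 (mod 29). M₃ = 319, y₃ ≡ 1 (mod 3). z = 10×87×10 + 28×33×22 + 0×319×1 ≡ 318 (mod 957)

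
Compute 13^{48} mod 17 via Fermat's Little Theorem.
1

By Fermat's Little Theorem, a^(p-1) ≡ 1 (mod p) for prime p and gcd(a, p) = 1
Here p = 17, so 13^16 ≡ 1 (mod 17)
We can reduce the exponent: 48 mod 16 = 0
So 13^48 ≡ 13^0 (mod 17)
Computing: 13^0 mod 17 = 1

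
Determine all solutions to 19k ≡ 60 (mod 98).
96

Since gcd(19, 98) = 1 divides 60, a solution exists.
Multiply both sides by the inverse of 19 mod 98:
  19^(-1) mod 98 = 31
  x ≡ 31 × 60 ≡ 1860 ≡ 96 (mod 98)
Verification: 19 × 96 = 1824 = 18 × 98 + 60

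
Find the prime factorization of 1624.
2^3 × 7 × 29

Divide by primes starting from smallest:
1624 ÷ 2 = 812
812 ÷ 2 = 406
406 ÷ 2 = 203
203 ÷ 7 = 29
29 ÷ 29 = 1

1624 = 2^3 × 7 × 29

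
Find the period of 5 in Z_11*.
Powers of 5 mod 11: 5^1≡5, 5^2≡3, 5^3≡4, 5^4≡9, 5^5≡1. Order = 5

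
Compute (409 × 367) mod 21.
16

(409 × 367) = 150103
150103 mod 21 = 16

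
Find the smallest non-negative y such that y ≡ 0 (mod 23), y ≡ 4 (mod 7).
46

Using the Chinese Remainder Theorem:
M = product of moduli = 161
For equation 1: M_1 = 7, 7 ≡ 7 (mod 23), inverse of 7 mod 23 is 10 (check: 7 × 10 = 70 ≡ 1 (mod 23))
For equation 2: M_2 = 23, 23 ≡ 2 (mod 7), inverse of 23 mod 7 is 4 (check: 2 × 4 = 8 ≡ 1 (mod 7))
Combine: y ≡ Σ r_i×M_i×(M_i⁻¹ mod m_i) = 0×7×10 + 4×23×4 = 0 + 368 = 368
368 mod 161 = 46
y ≡ 46 (mod 161)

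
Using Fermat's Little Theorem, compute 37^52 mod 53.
By Fermat's Little Theorem, 37^{52} ≡ 1 (mod 53) since 53 is prime and gcd(37, 53) = 1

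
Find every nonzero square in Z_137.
QRs mod 137: {1, 2, 4, 7, 8, 9, 11, 14, 15, 16, 17, 18, 19, 22, 25, 28, 30, 32, 34, 36, 37, 38, 39, 44, 49, 50, 56, 59, 60, 61, 63, 64, 65, 68, 69, 72, 73, 74, 76, 77, 78, 81, 87, 88, 93, 98, 99, 100, 101, 103, 105, 107, 109, 112, 115, 118, 119, 120, 121, 122, 123, 126, 128, 129, 130, 133, 135, 136}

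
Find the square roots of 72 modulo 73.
The square roots of 72 mod 73 are 46 and 27. Verify: 46² = 2116 ≡ 72 (mod 73)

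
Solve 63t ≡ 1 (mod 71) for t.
62

Using Extended Euclidean Algorithm:
gcd(63, 71) = 1
Bezout coefficients: 63 × -9 + 71 × 8 = 1
So 63 × -9 ≡ 1 (mod 71)
The inverse is -9 mod 71 = 62
Verification: 63 × 62 = 3906 = 55 × 71 + 1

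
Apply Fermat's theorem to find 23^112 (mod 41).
By Fermat: 23^{40} ≡ 1 (mod 41). 112 = 2×40 + 32. So 23^{112} ≡ 23^{32} ≡ 37 (mod 41)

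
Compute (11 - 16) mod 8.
3

(11 - 16) = -5
-5 mod 8 = 3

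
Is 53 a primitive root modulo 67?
No

To verify, check if 53^(66/q) ≢ 1 (mod 67) for each prime divisor q of 66
Divisors of 66 = 66: [1, 2, 3, 6, 11, 22, 33, 66]
  53^(66/11) = 53^6 ≡ 9 (mod 67)
  53^(66/2) = 53^33 ≡ 66 (mod 67)
  53^(66/3) = 53^22 ≡ 1 (mod 67)
Conclusion: 53 is not a primitive root modulo 67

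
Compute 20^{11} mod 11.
9

Using successive squaring:
Binary expansion of 11: 1011
Powers of 20 mod 11 (each is the square of the previous):
  20^1 ≡ 9 (mod 11)
  20^2 ≡ 9² = 81 ≡ 4 (mod 11)
  20^4 ≡ 4² = 16 ≡ 5 (mod 11)
  20^8 ≡ 5² = 25 ≡ 3 (mod 11)
11 = 8 + 2 + 1, so 20^11 = 20^8 × 20^2 × 20^1 ≡ 3 × 4 × 9 (mod 11)
Multiplying step by step:
  3 × 4 = 12 ≡ 1 (mod 11)
  1 × 9 = 9 ≡ 9 (mod 11)
Result: 20^11 ≡ 9 (mod 11)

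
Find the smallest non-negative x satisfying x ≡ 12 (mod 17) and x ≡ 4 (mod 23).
M = 17 × 23 = 391. M₁ = 23, y₁ ≡ 3 (mod 17). M₂ = 17, y₂ ≡ 19 (mod 23). x = 12×23×3 + 4×17×19 ≡ 165 (mod 391)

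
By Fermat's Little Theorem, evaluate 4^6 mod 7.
By Fermat's Little Theorem, 4^{6} ≡ 1 (mod 7) since 7 is prime and gcd(4, 7) = 1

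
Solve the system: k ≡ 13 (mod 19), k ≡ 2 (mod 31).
M = 19 × 31 = 589. M₁ = 31, y₁ ≡ 8 (mod 19). M₂ = 19, y₂ ≡ 18 (mod 31). k = 13×31×8 + 2×19×18 ≡ 374 (mod 589)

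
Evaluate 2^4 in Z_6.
4 = 4 (binary 100). Repeated squaring mod 6: 2^1 ≡ 2; 2^2 ≡ 2² = 4 ≡ 4; 2^4 ≡ 4² = 16 ≡ 4. So 2^4 ≡ 4 (mod 6).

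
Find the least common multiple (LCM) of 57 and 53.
3021

First find GCD(57, 53) using the Euclidean algorithm:
57 = 1 × 53 + 4
53 = 13 × 4 + 1
4 = 4 × 1 + 0
GCD(57, 53) = 1

LCM formula: LCM(a, b) = (a × b) / GCD(a, b)
LCM(57, 53) = (57 × 53) / 1
LCM(57, 53) = 3021 / 1
LCM(57, 53) = 3021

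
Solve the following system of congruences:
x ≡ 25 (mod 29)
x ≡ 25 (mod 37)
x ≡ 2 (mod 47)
47237

Using the Chinese Remainder Theorem:
M = product of moduli = 50431
For equation 1: M_1 = 1739, 1739 ≡ 28 (mod 29), inverse of 1739 mod 29 is 28 (check: 28 × 28 = 784 ≡ 1 (mod 29))
For equation 2: M_2 = 1363, 1363 ≡ 31 (mod 37), inverse of 1363 mod 37 is 6 (check: 31 × 6 = 186 ≡ 1 (mod 37))
For equation 3: M_3 = 1073, 1073 ≡ 39 (mod 47), inverse of 1073 mod 47 is 41 (check: 39 × 41 = 1599 ≡ 1 (mod 47))
Combine: x ≡ Σ r_i×M_i×(M_i⁻¹ mod m_i) = 25×1739×28 + 25×1363×6 + 2×1073×41 = 1217300 + 204450 + 87986 = 1509736
1509736 mod 50431 = 47237
x ≡ 47237 (mod 50431)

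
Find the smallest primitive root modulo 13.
p - 1 = 12 has prime divisors 2, 3. h is a primitive root mod 13 iff h^(12/q) ≢ 1 (mod 13) for each such q.
h = 2: 2^6 ≡ 12, 2^4 ≡ 3 (mod 13); none is 1, so 2 has order 12 and is a primitive root.
The smallest primitive root mod 13 is g = 2.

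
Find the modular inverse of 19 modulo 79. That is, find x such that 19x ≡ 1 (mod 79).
25

Using Extended Euclidean Algorithm:
gcd(19, 79) = 1
Bezout coefficients: 19 × 25 + 79 × -6 = 1
So 19 × 25 ≡ 1 (mod 79)
The inverse is 25 mod 79 = 25
Verification: 19 × 25 = 475 = 6 × 79 + 1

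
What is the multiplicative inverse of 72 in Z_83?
15

Using Extended Euclidean Algorithm:
gcd(72, 83) = 1
Bezout coefficients: 72 × 15 + 83 × -13 = 1
So 72 × 15 ≡ 1 (mod 83)
The inverse is 15 mod 83 = 15
Verification: 72 × 15 = 1080 = 13 × 83 + 1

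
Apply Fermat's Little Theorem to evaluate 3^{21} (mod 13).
1

By Fermat's Little Theorem, a^(p-1) ≡ 1 (mod p) for prime p and gcd(a, p) = 1
Here p = 13, so 3^12 ≡ 1 (mod 13)
We can reduce the exponent: 21 mod 12 = 9
So 3^21 ≡ 3^9 (mod 13)
Computing: 3^9 mod 13 = 1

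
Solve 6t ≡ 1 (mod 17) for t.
6^(-1) ≡ 3 (mod 17). Verification: 6 × 3 = 18 ≡ 1 (mod 17)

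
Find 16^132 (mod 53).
Using Fermat: 16^{52} ≡ 1 (mod 53). 132 ≡ 28 (mod 52). So 16^{132} ≡ 16^{28} ≡ 44 (mod 53)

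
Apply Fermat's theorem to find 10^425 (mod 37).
By Fermat: 10^{36} ≡ 1 (mod 37). 425 ≡ 29 (mod 36). So 10^{425} ≡ 10^{29} ≡ 26 (mod 37)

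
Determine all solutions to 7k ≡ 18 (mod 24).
6

Since gcd(7, 24) = 1 divides 18, a solution exists.
Multiply both sides by the inverse of 7 mod 24:
  7^(-1) mod 24 = 7
  x ≡ 7 × 18 ≡ 126 ≡ 6 (mod 24)
Verification: 7 × 6 = 42 = 1 × 24 + 18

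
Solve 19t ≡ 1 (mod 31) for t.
18

Using Extended Euclidean Algorithm:
gcd(19, 31) = 1
Bezout coefficients: 19 × -13 + 31 × 8 = 1
So 19 × -13 ≡ 1 (mod 31)
The inverse is -13 mod 31 = 18
Verification: 19 × 18 = 342 = 11 × 31 + 1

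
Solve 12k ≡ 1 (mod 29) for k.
12^(-1) ≡ 17 (mod 29). Verification: 12 × 17 = 204 ≡ 1 (mod 29)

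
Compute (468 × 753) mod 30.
24

(468 × 753) = 352404
352404 mod 30 = 24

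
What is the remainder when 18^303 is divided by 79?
Using Fermat: 18^{78} ≡ 1 (mod 79). 303 ≡ 69 (mod 78). So 18^{303} ≡ 18^{69} ≡ 64 (mod 79)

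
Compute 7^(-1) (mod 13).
7^(-1) ≡ 2 (mod 13). Verification: 7 × 2 = 14 ≡ 1 (mod 13)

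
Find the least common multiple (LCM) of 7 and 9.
63

First find GCD(7, 9) using the Euclidean algorithm:
7 = 0 × 9 + 7
9 = 1 × 7 + 2
7 = 3 × 2 + 1
2 = 2 × 1 + 0
GCD(7, 9) = 1

LCM formula: LCM(a, b) = (a × b) / GCD(a, b)
LCM(7, 9) = (7 × 9) / 1
LCM(7, 9) = 63 / 1
LCM(7, 9) = 63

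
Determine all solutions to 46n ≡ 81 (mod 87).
15

Since gcd(46, 87) = 1 divides 81, a solution exists.
Multiply both sides by the inverse of 46 mod 87:
  46^(-1) mod 87 = 70
  x ≡ 70 × 81 ≡ 5670 ≡ 15 (mod 87)
Verification: 46 × 15 = 690 = 7 × 87 + 81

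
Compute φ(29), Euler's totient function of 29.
28

Prime factorization: 29 = 29
Using the formula φ(n) = n × Π(1 - 1/p) for each prime factor p:
φ(29) = 29 × (1 - 1/29)
φ(29) = 28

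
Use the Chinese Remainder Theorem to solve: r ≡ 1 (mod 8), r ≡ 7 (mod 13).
M = 8 × 13 = 104. M₁ = 13, y₁ ≡ 5 (mod 8). M₂ = 8, y₂ ≡ 5 (mod 13). r = 1×13×5 + 7×8×5 ≡ 33 (mod 104)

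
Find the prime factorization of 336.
2^4 × 3 × 7

Divide by primes starting from smallest:
336 ÷ 2 = 168
168 ÷ 2 = 84
84 ÷ 2 = 42
42 ÷ 2 = 21
21 ÷ 3 = 7
7 ÷ 7 = 1

336 = 2^4 × 3 × 7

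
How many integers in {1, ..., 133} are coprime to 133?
108

Prime factorization: 133 = 7 × 19
Using the formula φ(n) = n × Π(1 - 1/p) for each prime factor p:
φ(133) = 133 × (1 - 1/7) × (1 - 1/19)
φ(133) = 108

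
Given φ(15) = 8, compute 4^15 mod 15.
By Euler: 4^{8} ≡ 1 (mod 15) since gcd(4, 15) = 1. 15 = 1×8 + 7. So 4^{15} ≡ 4^{7} ≡ 4 (mod 15)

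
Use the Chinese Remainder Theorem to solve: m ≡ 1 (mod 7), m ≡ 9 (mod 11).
M = 7 × 11 = 77. M₁ = 11, y₁ ≡ 2 (mod 7). M₂ = 7, y₂ ≡ 8 (mod 11). m = 1×11×2 + 9×7×8 ≡ 64 (mod 77)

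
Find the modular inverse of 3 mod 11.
3^(-1) ≡ 4 (mod 11). Verification: 3 × 4 = 12 ≡ 1 (mod 11)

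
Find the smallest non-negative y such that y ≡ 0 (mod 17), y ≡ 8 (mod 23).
238

Using the Chinese Remainder Theorem:
M = product of moduli = 391
For equation 1: M_1 = 23, 23 ≡ 6 (mod 17), inverse of 23 mod 17 is 3 (check: 6 × 3 = 18 ≡ 1 (mod 17))
For equation 2: M_2 = 17, 17 ≡ 17 (mod 23), inverse of 17 mod 23 is 19 (check: 17 × 19 = 323 ≡ 1 (mod 23))
Combine: y ≡ Σ r_i×M_i×(M_i⁻¹ mod m_i) = 0×23×3 + 8×17×19 = 0 + 2584 = 2584
2584 mod 391 = 238
y ≡ 238 (mod 391)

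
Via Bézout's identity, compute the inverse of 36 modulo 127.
Extended GCD: 36(60) + 127(-17) = 1. So 36^(-1) ≡ 60 ≡ 60 (mod 127). Verify: 36 × 60 = 2160 ≡ 1 (mod 127)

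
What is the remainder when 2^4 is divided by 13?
4 = 4 (binary 100). Repeated squaring mod 13: 2^1 ≡ 2; 2^2 ≡ 2² = 4 ≡ 4; 2^4 ≡ 4² = 16 ≡ 3. So 2^4 ≡ 3 (mod 13).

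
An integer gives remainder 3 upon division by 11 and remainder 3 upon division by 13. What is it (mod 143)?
M = 11 × 13 = 143. M₁ = 13, y₁ ≡ 6 (mod 11). M₂ = 11, y₂ ≡ 6 (mod 13). z = 3×13×6 + 3×11×6 ≡ 3 (mod 143). The smallest positive such number is 3.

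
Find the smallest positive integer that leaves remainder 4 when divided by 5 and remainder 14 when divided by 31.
M = 5 × 31 = 155. M₁ = 31, y₁ ≡ 1 (mod 5). M₂ = 5, y₂ ≡ 25 (mod 31). y = 4×31×1 + 14×5×25 ≡ 14 (mod 155). The smallest positive such number is 14.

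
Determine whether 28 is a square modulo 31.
By Euler's criterion: 28^{15} ≡ 1 (mod 31). Since this equals 1, 28 is a QR.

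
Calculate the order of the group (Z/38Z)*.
18

Prime factorization: 38 = 2 × 19
Using the formula φ(n) = n × Π(1 - 1/p) for each prime factor p:
φ(38) = 38 × (1 - 1/2) × (1 - 1/19)
φ(38) = 18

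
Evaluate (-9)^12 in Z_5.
Using Fermat: (-9)^{4} ≡ 1 (mod 5). 12 ≡ 0 (mod 4). So (-9)^{12} ≡ (-9)^{0} ≡ 1 (mod 5)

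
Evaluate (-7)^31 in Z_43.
Using repeated squaring. (-7) ≡ 36 (mod 43). 31 = 16 + 8 + 4 + 2 + 1 (binary 11111). Repeated squaring mod 43: 36^1 ≡ 36; 36^2 ≡ 36² = 1296 ≡ 6; 36^4 ≡ 6² = 36 ≡ 36; 36^8 ≡ 36² = 1296 ≡ 6; 36^16 ≡ 6² = 36 ≡ 36. Multiply: (-7)^31 ≡ 36^16 × 36^8 × 36^4 × 36^2 × 36^1 ≡ 36 × 6 × 36 × 6 × 36 (mod 43): 36 × 6 = 216 ≡ 1; 1 × 36 = 36 ≡ 36; 36 × 6 = 216 ≡ 1; 1 × 36 = 36 ≡ 36. So (-7)^31 ≡ 36 (mod 43).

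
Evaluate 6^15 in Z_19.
Using repeated squaring. 15 = 8 + 4 + 2 + 1 (binary 1111). Repeated squaring mod 19: 6^1 ≡ 6; 6^2 ≡ 6² = 36 ≡ 17; 6^4 ≡ 17² = 289 ≡ 4; 6^8 ≡ 4² = 16 ≡ 16. Multiply: 6^15 = 6^8 × 6^4 × 6^2 × 6^1 ≡ 16 × 4 × 17 × 6 (mod 19): 16 × 4 = 64 ≡ 7; 7 × 17 = 119 ≡ 5; 5 × 6 = 30 ≡ 11. So 6^15 ≡ 11 (mod 19).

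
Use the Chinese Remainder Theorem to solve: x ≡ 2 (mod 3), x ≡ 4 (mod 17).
M = 3 × 17 = 51. M₁ = 17, y₁ ≡ 2 (mod 3). M₂ = 3, y₂ ≡ 6 (mod 17). x = 2×17×2 + 4×3×6 ≡ 38 (mod 51)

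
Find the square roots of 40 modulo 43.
The square roots of 40 mod 43 are 13 and 30. Verify: 13² = 169 ≡ 40 (mod 43)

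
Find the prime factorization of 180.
2^2 × 3^2 × 5

Divide by primes starting from smallest:
180 ÷ 2 = 90
90 ÷ 2 = 45
45 ÷ 3 = 15
15 ÷ 3 = 5
5 ÷ 5 = 1

180 = 2^2 × 3^2 × 5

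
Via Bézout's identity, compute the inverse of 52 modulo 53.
Extended GCD: 52(-1) + 53(1) = 1. So 52^(-1) ≡ 52 ≡ 52 (mod 53). Verify: 52 × 52 = 2704 ≡ 1 (mod 53)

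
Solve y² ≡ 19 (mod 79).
The square roots of 19 mod 79 are 16 and 63. Verify: 16² = 256 ≡ 19 (mod 79)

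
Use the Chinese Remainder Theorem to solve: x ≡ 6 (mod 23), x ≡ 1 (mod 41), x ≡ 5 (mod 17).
11276

Using the Chinese Remainder Theorem:
M = product of moduli = 16031
For equation 1: M_1 = 697, 697 ≡ 7 (mod 23), inverse of 697 mod 23 is 10 (check: 7 × 10 = 70 ≡ 1 (mod 23))
For equation 2: M_2 = 391, 391 ≡ 22 (mod 41), inverse of 391 mod 41 is 28 (check: 22 × 28 = 616 ≡ 1 (mod 41))
For equation 3: M_3 = 943, 943 ≡ 8 (mod 17), inverse of 943 mod 17 is 15 (check: 8 × 15 = 120 ≡ 1 (mod 17))
Combine: x ≡ Σ r_i×M_i×(M_i⁻¹ mod m_i) = 6×697×10 + 1×391×28 + 5×943×15 = 41820 + 10948 + 70725 = 123493
123493 mod 16031 = 11276
x ≡ 11276 (mod 16031)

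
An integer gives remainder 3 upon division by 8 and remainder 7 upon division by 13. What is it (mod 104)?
M = 8 × 13 = 104. M₁ = 13, y₁ ≡ 5 (mod 8). M₂ = 8, y₂ ≡ 5 (mod 13). n = 3×13×5 + 7×8×5 ≡ 59 (mod 104). The smallest positive such number is 59.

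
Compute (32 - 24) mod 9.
8

(32 - 24) = 8
8 mod 9 = 8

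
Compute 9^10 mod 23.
10 = 8 + 2 (binary 1010). Repeated squaring mod 23: 9^1 ≡ 9; 9^2 ≡ 9² = 81 ≡ 12; 9^4 ≡ 12² = 144 ≡ 6; 9^8 ≡ 6² = 36 ≡ 13. Multiply: 9^10 = 9^8 × 9^2 ≡ 13 × 12 (mod 23): 13 × 12 = 156 ≡ 18. So 9^10 ≡ 18 (mod 23).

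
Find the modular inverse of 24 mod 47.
24^(-1) ≡ 2 (mod 47). Verification: 24 × 2 = 48 ≡ 1 (mod 47)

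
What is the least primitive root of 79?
3

A primitive root g modulo p has order p-1 = 78
Prime divisors of 78: [2, 3, 13]
g is a primitive root iff g^(78/q) ≢ 1 (mod 79) for each prime divisor q
Testing small values:
  g = 2: 2^39 ≡ 1, 2^26 ≡ 23, 2^6 ≡ 64 (mod 79) → 2^39 ≡ 1, not primitive root
  g = 3: 3^39 ≡ 78, 3^26 ≡ 23, 3^6 ≡ 18 (mod 79) → none is 1, primitive root!
The smallest primitive root is 3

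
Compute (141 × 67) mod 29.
22

(141 × 67) = 9447
9447 mod 29 = 22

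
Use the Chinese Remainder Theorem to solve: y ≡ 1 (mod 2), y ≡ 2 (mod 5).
M = 2 × 5 = 10. M₁ = 5, y₁ ≡ 1 (mod 2). M₂ = 2, y₂ ≡ 3 (mod 5). y = 1×5×1 + 2×2×3 ≡ 7 (mod 10)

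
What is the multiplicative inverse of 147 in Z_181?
147^(-1) ≡ 165 (mod 181). Verification: 147 × 165 = 24255 ≡ 1 (mod 181)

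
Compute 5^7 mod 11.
7 = 4 + 2 + 1 (binary 111). Repeated squaring mod 11: 5^1 ≡ 5; 5^2 ≡ 5² = 25 ≡ 3; 5^4 ≡ 3² = 9 ≡ 9. Multiply: 5^7 = 5^4 × 5^2 × 5^1 ≡ 9 × 3 × 5 (mod 11): 9 × 3 = 27 ≡ 5; 5 × 5 = 25 ≡ 3. So 5^7 ≡ 3 (mod 11).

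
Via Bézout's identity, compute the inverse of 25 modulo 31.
Extended GCD: 25(5) + 31(-4) = 1. So 25^(-1) ≡ 5 ≡ 5 (mod 31). Verify: 25 × 5 = 125 ≡ 1 (mod 31)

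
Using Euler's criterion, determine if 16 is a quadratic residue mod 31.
By Euler's criterion: 16^{15} ≡ 1 (mod 31). Since this equals 1, 16 is a QR.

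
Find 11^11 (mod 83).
Using repeated squaring. 11 = 8 + 2 + 1 (binary 1011). Repeated squaring mod 83: 11^1 ≡ 11; 11^2 ≡ 11² = 121 ≡ 38; 11^4 ≡ 38² = 1444 ≡ 33; 11^8 ≡ 33² = 1089 ≡ 10. Multiply: 11^11 = 11^8 × 11^2 × 11^1 ≡ 10 × 38 × 11 (mod 83): 10 × 38 = 380 ≡ 48; 48 × 11 = 528 ≡ 30. So 11^11 ≡ 30 (mod 83).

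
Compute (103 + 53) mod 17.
3

(103 + 53) = 156
156 mod 17 = 3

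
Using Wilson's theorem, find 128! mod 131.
(130)! = (128)! × (129) × (130) ≡ -1 (mod 131). So (128)! ≡ -1 × [(130)(129)]^(-1) ≡ 65 (mod 131)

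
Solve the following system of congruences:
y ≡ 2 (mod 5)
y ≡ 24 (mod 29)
82

Using the Chinese Remainder Theorem:
M = product of moduli = 145
For equation 1: M_1 = 29, 29 ≡ 4 (mod 5), inverse of 29 mod 5 is 4 (check: 4 × 4 = 16 ≡ 1 (mod 5))
For equation 2: M_2 = 5, 5 ≡ 5 (mod 29), inverse of 5 mod 29 is 6 (check: 5 × 6 = 30 ≡ 1 (mod 29))
Combine: y ≡ Σ r_i×M_i×(M_i⁻¹ mod m_i) = 2×29×4 + 24×5×6 = 232 + 720 = 952
952 mod 145 = 82
y ≡ 82 (mod 145)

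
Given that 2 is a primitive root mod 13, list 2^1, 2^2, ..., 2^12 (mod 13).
g^1, g^2, ..., g^{12} mod 13: {2, 4, 8, 3, 6, 12, 11, 9, 5, 10, 7, 1}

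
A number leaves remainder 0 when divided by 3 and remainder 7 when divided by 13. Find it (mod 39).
M = 3 × 13 = 39. M₁ = 13, y₁ ≡ 1 (mod 3). M₂ = 3, y₂ ≡ 9 (mod 13). t = 0×13×1 + 7×3×9 ≡ 33 (mod 39)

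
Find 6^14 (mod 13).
Using Fermat: 6^{12} ≡ 1 (mod 13). 14 ≡ 2 (mod 12). So 6^{14} ≡ 6^{2} ≡ 10 (mod 13)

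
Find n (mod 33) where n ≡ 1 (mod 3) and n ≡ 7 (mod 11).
M = 3 × 11 = 33. M₁ = 11, y₁ ≡ 2 (mod 3). M₂ = 3, y₂ ≡ 4 (mod 11). n = 1×11×2 + 7×3×4 ≡ 7 (mod 33)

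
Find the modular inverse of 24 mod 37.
24^(-1) ≡ 17 (mod 37). Verification: 24 × 17 = 408 ≡ 1 (mod 37)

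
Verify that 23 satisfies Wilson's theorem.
(22)! mod 23 = 22. Since this equals -1 (mod 23), Wilson confirms 23 is prime.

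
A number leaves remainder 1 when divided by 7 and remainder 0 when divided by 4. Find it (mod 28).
M = 7 × 4 = 28. M₁ = 4, y₁ ≡ 2 (mod 7). M₂ = 7, y₂ ≡ 3 (mod 4). r = 1×4×2 + 0×7×3 ≡ 8 (mod 28)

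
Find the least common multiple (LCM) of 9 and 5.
45

First find GCD(9, 5) using the Euclidean algorithm:
9 = 1 × 5 + 4
5 = 1 × 4 + 1
4 = 4 × 1 + 0
GCD(9, 5) = 1

LCM formula: LCM(a, b) = (a × b) / GCD(a, b)
LCM(9, 5) = (9 × 5) / 1
LCM(9, 5) = 45 / 1
LCM(9, 5) = 45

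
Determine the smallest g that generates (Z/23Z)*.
5

A primitive root g modulo p has order p-1 = 22
Prime divisors of 22: [2, 11]
g is a primitive root iff g^(22/q) ≢ 1 (mod 23) for each prime divisor q
Testing small values:
  g = 2: 2^11 ≡ 1, 2^2 ≡ 4 (mod 23) → 2^11 ≡ 1, not primitive root
  g = 3: 3^11 ≡ 1, 3^2 ≡ 9 (mod 23) → 3^11 ≡ 1, not primitive root
  g = 4: 4^11 ≡ 1, 4^2 ≡ 16 (mod 23) → 4^11 ≡ 1, not primitive root
  g = 5: 5^11 ≡ 22, 5^2 ≡ 2 (mod 23) → none is 1, primitive root!
The smallest primitive root is 5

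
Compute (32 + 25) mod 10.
7

(32 + 25) = 57
57 mod 10 = 7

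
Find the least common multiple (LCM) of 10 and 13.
130

First find GCD(10, 13) using the Euclidean algorithm:
10 = 0 × 13 + 10
13 = 1 × 10 + 3
10 = 3 × 3 + 1
3 = 3 × 1 + 0
GCD(10, 13) = 1

LCM formula: LCM(a, b) = (a × b) / GCD(a, b)
LCM(10, 13) = (10 × 13) / 1
LCM(10, 13) = 130 / 1
LCM(10, 13) = 130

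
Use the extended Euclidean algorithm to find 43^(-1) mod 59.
Extended GCD: 43(11) + 59(-8) = 1. So 43^(-1) ≡ 11 ≡ 11 (mod 59). Verify: 43 × 11 = 473 ≡ 1 (mod 59)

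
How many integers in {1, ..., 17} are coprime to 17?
16

Prime factorization: 17 = 17
Using the formula φ(n) = n × Π(1 - 1/p) for each prime factor p:
φ(17) = 17 × (1 - 1/17)
φ(17) = 16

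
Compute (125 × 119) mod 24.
19

(125 × 119) = 14875
14875 mod 24 = 19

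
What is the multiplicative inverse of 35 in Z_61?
35^(-1) ≡ 7 (mod 61). Verification: 35 × 7 = 245 ≡ 1 (mod 61)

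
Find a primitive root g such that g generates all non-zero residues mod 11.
p - 1 = 10 has prime divisors 2, 5. h is a primitive root mod 11 iff h^(10/q) ≢ 1 (mod 11) for each such q.
h = 2: 2^5 ≡ 10, 2^2 ≡ 4 (mod 11); none is 1, so 2 has order 10 and is a primitive root.
The smallest primitive root mod 11 is g = 2.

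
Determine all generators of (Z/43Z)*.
Primitive roots mod 43: {3, 5, 12, 18, 19, 20, 26, 28, 29, 30, 33, 34}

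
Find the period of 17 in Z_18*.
Powers of 17 mod 18: 17^1≡17, 17^2≡1. Order = 2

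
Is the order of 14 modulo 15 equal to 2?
Yes, ord_15(14) = 2.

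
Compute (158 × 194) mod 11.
6

(158 × 194) = 30652
30652 mod 11 = 6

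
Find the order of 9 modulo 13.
Powers of 9 mod 13: 9^1≡9, 9^2≡3, 9^3≡1. Order = 3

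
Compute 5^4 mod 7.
4 = 4 (binary 100). Repeated squaring mod 7: 5^1 ≡ 5; 5^2 ≡ 5² = 25 ≡ 4; 5^4 ≡ 4² = 16 ≡ 2. So 5^4 ≡ 2 (mod 7).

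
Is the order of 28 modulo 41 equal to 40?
Yes, ord_41(28) = 40.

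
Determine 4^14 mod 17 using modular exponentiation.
Using repeated squaring. 14 = 8 + 4 + 2 (binary 1110). Repeated squaring mod 17: 4^1 ≡ 4; 4^2 ≡ 4² = 16 ≡ 16; 4^4 ≡ 16² = 256 ≡ 1; 4^8 ≡ 1² = 1 ≡ 1. Multiply: 4^14 = 4^8 × 4^4 × 4^2 ≡ 1 × 1 × 16 (mod 17): 1 × 1 = 1 ≡ 1; 1 × 16 = 16 ≡ 16. So 4^14 ≡ 16 (mod 17).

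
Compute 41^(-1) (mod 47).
39

Using Extended Euclidean Algorithm:
gcd(41, 47) = 1
Bezout coefficients: 41 × -8 + 47 × 7 = 1
So 41 × -8 ≡ 1 (mod 47)
The inverse is -8 mod 47 = 39
Verification: 41 × 39 = 1599 = 34 × 47 + 1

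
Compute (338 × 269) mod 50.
22

(338 × 269) = 90922
90922 mod 50 = 22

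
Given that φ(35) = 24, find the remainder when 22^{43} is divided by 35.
By Euler: 22^{24} ≡ 1 (mod 35) since gcd(22, 35) = 1. 43 = 1×24 + 19. So 22^{43} ≡ 22^{19} ≡ 8 (mod 35)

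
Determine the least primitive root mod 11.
p - 1 = 10 has prime divisors 2, 5. h is a primitive root mod 11 iff h^(10/q) ≢ 1 (mod 11) for each such q.
h = 2: 2^5 ≡ 10, 2^2 ≡ 4 (mod 11); none is 1, so 2 has order 10 and is a primitive root.
The smallest primitive root mod 11 is g = 2.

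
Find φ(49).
42

Prime factorization: 49 = 7^2
Using the formula φ(n) = n × Π(1 - 1/p) for each prime factor p:
φ(49) = 49 × (1 - 1/7)
φ(49) = 42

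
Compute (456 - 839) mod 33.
13

(456 - 839) = -383
-383 mod 33 = 13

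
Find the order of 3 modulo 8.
Powers of 3 mod 8: 3^1≡3, 3^2≡1. Order = 2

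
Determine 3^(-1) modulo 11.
3^(-1) ≡ 4 (mod 11). Verification: 3 × 4 = 12 ≡ 1 (mod 11)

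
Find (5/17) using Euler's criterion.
(5/17) = 5^{8} mod 17 = -1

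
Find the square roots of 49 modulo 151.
The square roots of 49 mod 151 are 144 and 7. Verify: 144² = 20736 ≡ 49 (mod 151)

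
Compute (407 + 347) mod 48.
34

(407 + 347) = 754
754 mod 48 = 34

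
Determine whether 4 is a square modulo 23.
By Euler's criterion: 4^{11} ≡ 1 (mod 23). Since this equals 1, 4 is a QR.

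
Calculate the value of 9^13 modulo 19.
Using repeated squaring. 13 = 8 + 4 + 1 (binary 1101). Repeated squaring mod 19: 9^1 ≡ 9; 9^2 ≡ 9² = 81 ≡ 5; 9^4 ≡ 5² = 25 ≡ 6; 9^8 ≡ 6² = 36 ≡ 17. Multiply: 9^13 = 9^8 × 9^4 × 9^1 ≡ 17 × 6 × 9 (mod 19): 17 × 6 = 102 ≡ 7; 7 × 9 = 63 ≡ 6. So 9^13 ≡ 6 (mod 19).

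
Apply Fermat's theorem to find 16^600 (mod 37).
By Fermat: 16^{36} ≡ 1 (mod 37). 600 ≡ 24 (mod 36). So 16^{600} ≡ 16^{24} ≡ 10 (mod 37)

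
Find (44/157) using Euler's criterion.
(44/157) = 44^{78} mod 157 = 1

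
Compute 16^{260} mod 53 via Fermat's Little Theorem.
1

By Fermat's Little Theorem, a^(p-1) ≡ 1 (mod p) for prime p and gcd(a, p) = 1
Here p = 53, so 16^52 ≡ 1 (mod 53)
We can reduce the exponent: 260 mod 52 = 0
So 16^260 ≡ 16^0 (mod 53)
Computing: 16^0 mod 53 = 1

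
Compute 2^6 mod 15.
6 = 4 + 2 (binary 110). Repeated squaring mod 15: 2^1 ≡ 2; 2^2 ≡ 2² = 4 ≡ 4; 2^4 ≡ 4² = 16 ≡ 1. Multiply: 2^6 = 2^4 × 2^2 ≡ 1 × 4 (mod 15): 1 × 4 = 4 ≡ 4. So 2^6 ≡ 4 (mod 15).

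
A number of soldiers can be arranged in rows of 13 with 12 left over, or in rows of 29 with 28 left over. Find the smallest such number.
M = 13 × 29 = 377. M₁ = 29, y₁ ≡ 9 (mod 13). M₂ = 13, y₂ ≡ 9 (mod 29). k = 12×29×9 + 28×13×9 ≡ 376 (mod 377). The smallest positive such number is 376.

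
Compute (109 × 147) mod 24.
15

(109 × 147) = 16023
16023 mod 24 = 15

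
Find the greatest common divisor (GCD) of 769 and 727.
1

Using the Euclidean algorithm:
769 = 1 × 727 + 42
727 = 17 × 42 + 13
42 = 3 × 13 + 3
13 = 4 × 3 + 1
3 = 3 × 1 + 0

GCD(769, 727) = 1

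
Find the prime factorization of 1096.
2^3 × 137

Divide by primes starting from smallest:
1096 ÷ 2 = 548
548 ÷ 2 = 274
274 ÷ 2 = 137
137 ÷ 137 = 1

1096 = 2^3 × 137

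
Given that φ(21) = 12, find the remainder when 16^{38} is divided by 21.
By Euler: 16^{12} ≡ 1 (mod 21) since gcd(16, 21) = 1. 38 = 3×12 + 2. So 16^{38} ≡ 16^{2} ≡ 4 (mod 21)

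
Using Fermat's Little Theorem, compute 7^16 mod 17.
By Fermat's Little Theorem, 7^{16} ≡ 1 (mod 17) since 17 is prime and gcd(7, 17) = 1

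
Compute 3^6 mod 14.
6 = 4 + 2 (binary 110). Repeated squaring mod 14: 3^1 ≡ 3; 3^2 ≡ 3² = 9 ≡ 9; 3^4 ≡ 9² = 81 ≡ 11. Multiply: 3^6 = 3^4 × 3^2 ≡ 11 × 9 (mod 14): 11 × 9 = 99 ≡ 1. So 3^6 ≡ 1 (mod 14).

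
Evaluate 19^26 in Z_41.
Using repeated squaring. 26 = 16 + 8 + 2 (binary 11010). Repeated squaring mod 41: 19^1 ≡ 19; 19^2 ≡ 19² = 361 ≡ 33; 19^4 ≡ 33² = 1089 ≡ 23; 19^8 ≡ 23² = 529 ≡ 37; 19^16 ≡ 37² = 1369 ≡ 16. Multiply: 19^26 = 19^16 × 19^8 × 19^2 ≡ 16 × 37 × 33 (mod 41): 16 × 37 = 592 ≡ 18; 18 × 33 = 594 ≡ 20. So 19^26 ≡ 20 (mod 41).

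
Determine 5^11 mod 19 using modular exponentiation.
Using repeated squaring. 11 = 8 + 2 + 1 (binary 1011). Repeated squaring mod 19: 5^1 ≡ 5; 5^2 ≡ 5² = 25 ≡ 6; 5^4 ≡ 6² = 36 ≡ 17; 5^8 ≡ 17² = 289 ≡ 4. Multiply: 5^11 = 5^8 × 5^2 × 5^1 ≡ 4 × 6 × 5 (mod 19): 4 × 6 = 24 ≡ 5; 5 × 5 = 25 ≡ 6. So 5^11 ≡ 6 (mod 19).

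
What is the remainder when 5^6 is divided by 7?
6 = 4 + 2 (binary 110). Repeated squaring mod 7: 5^1 ≡ 5; 5^2 ≡ 5² = 25 ≡ 4; 5^4 ≡ 4² = 16 ≡ 2. Multiply: 5^6 = 5^4 × 5^2 ≡ 2 × 4 (mod 7): 2 × 4 = 8 ≡ 1. So 5^6 ≡ 1 (mod 7).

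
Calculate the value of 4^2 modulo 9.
2 = 2 (binary 10). Repeated squaring mod 9: 4^1 ≡ 4; 4^2 ≡ 4² = 16 ≡ 7. So 4^2 ≡ 7 (mod 9).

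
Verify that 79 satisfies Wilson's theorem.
(78)! mod 79 = 78. Since this equals -1 (mod 79), Wilson confirms 79 is prime.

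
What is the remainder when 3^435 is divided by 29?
Using Fermat: 3^{28} ≡ 1 (mod 29). 435 ≡ 15 (mod 28). So 3^{435} ≡ 3^{15} ≡ 26 (mod 29)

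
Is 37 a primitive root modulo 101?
p - 1 = 100 has prime divisors 2, 5. Check 37^(100/q) mod 101 for each: 37^(100/2) = 37^50 ≡ 1, 37^(100/5) = 37^20 ≡ 95 (mod 101). Since 37^50 ≡ 1 (mod 101), the order of 37 divides 50 (in fact the order is 25) ≠ 100, so it is not a primitive root.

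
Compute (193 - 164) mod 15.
14

(193 - 164) = 29
29 mod 15 = 14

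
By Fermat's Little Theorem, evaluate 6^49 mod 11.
By Fermat: 6^{10} ≡ 1 (mod 11). 49 = 4×10 + 9. So 6^{49} ≡ 6^{9} ≡ 2 (mod 11)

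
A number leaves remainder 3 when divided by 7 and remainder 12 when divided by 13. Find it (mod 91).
M = 7 × 13 = 91. M₁ = 13, y₁ ≡ 6 (mod 7). M₂ = 7, y₂ ≡ 2 (mod 13). m = 3×13×6 + 12×7×2 ≡ 38 (mod 91)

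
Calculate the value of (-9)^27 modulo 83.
Using repeated squaring. (-9) ≡ 74 (mod 83). 27 = 16 + 8 + 2 + 1 (binary 11011). Repeated squaring mod 83: 74^1 ≡ 74; 74^2 ≡ 74² = 5476 ≡ 81; 74^4 ≡ 81² = 6561 ≡ 4; 74^8 ≡ 4² = 16 ≡ 16; 74^16 ≡ 16² = 256 ≡ 7. Multiply: (-9)^27 ≡ 74^16 × 74^8 × 74^2 × 74^1 ≡ 7 × 16 × 81 × 74 (mod 83): 7 × 16 = 112 ≡ 29; 29 × 81 = 2349 ≡ 25; 25 × 74 = 1850 ≡ 24. So (-9)^27 ≡ 24 (mod 83).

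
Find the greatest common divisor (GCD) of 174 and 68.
2

Using the Euclidean algorithm:
174 = 2 × 68 + 38
68 = 1 × 38 + 30
38 = 1 × 30 + 8
30 = 3 × 8 + 6
8 = 1 × 6 + 2
6 = 3 × 2 + 0

GCD(174, 68) = 2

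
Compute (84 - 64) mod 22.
20

(84 - 64) = 20
20 mod 22 = 20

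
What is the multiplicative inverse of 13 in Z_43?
13^(-1) ≡ 10 (mod 43). Verification: 13 × 10 = 130 ≡ 1 (mod 43)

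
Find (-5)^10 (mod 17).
(-5) ≡ 12 (mod 17). 10 = 8 + 2 (binary 1010). Repeated squaring mod 17: 12^1 ≡ 12; 12^2 ≡ 12² = 144 ≡ 8; 12^4 ≡ 8² = 64 ≡ 13; 12^8 ≡ 13² = 169 ≡ 16. Multiply: (-5)^10 ≡ 12^8 × 12^2 ≡ 16 × 8 (mod 17): 16 × 8 = 128 ≡ 9. So (-5)^10 ≡ 9 (mod 17).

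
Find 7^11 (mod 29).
Using repeated squaring. 11 = 8 + 2 + 1 (binary 1011). Repeated squaring mod 29: 7^1 ≡ 7; 7^2 ≡ 7² = 49 ≡ 20; 7^4 ≡ 20² = 400 ≡ 23; 7^8 ≡ 23² = 529 ≡ 7. Multiply: 7^11 = 7^8 × 7^2 × 7^1 ≡ 7 × 20 × 7 (mod 29): 7 × 20 = 140 ≡ 24; 24 × 7 = 168 ≡ 23. So 7^11 ≡ 23 (mod 29).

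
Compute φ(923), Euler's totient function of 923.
840

Prime factorization: 923 = 13 × 71
Using the formula φ(n) = n × Π(1 - 1/p) for each prime factor p:
φ(923) = 923 × (1 - 1/13) × (1 - 1/71)
φ(923) = 840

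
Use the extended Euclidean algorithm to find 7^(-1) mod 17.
Extended GCD: 7(5) + 17(-2) = 1. So 7^(-1) ≡ 5 ≡ 5 (mod 17). Verify: 7 × 5 = 35 ≡ 1 (mod 17)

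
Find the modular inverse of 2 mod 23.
2^(-1) ≡ 12 (mod 23). Verification: 2 × 12 = 24 ≡ 1 (mod 23)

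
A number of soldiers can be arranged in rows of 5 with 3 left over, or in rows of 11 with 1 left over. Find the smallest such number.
M = 5 × 11 = 55. M₁ = 11, y₁ ≡ 1 (mod 5). M₂ = 5, y₂ ≡ 9 (mod 11). t = 3×11×1 + 1×5×9 ≡ 23 (mod 55). The smallest positive such number is 23.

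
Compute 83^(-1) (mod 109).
88

Using Extended Euclidean Algorithm:
gcd(83, 109) = 1
Bezout coefficients: 83 × -21 + 109 × 16 = 1
So 83 × -21 ≡ 1 (mod 109)
The inverse is -21 mod 109 = 88
Verification: 83 × 88 = 7304 = 67 × 109 + 1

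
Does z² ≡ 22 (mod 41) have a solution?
By Euler's criterion: 22^{20} ≡ 40 (mod 41). Since this equals -1 (≡ 40), 22 is not a QR.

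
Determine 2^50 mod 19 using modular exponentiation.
Using Fermat: 2^{18} ≡ 1 (mod 19). 50 ≡ 14 (mod 18). So 2^{50} ≡ 2^{14} ≡ 6 (mod 19)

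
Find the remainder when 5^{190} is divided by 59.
By Fermat: 5^{58} ≡ 1 (mod 59). 190 = 3×58 + 16. So 5^{190} ≡ 5^{16} ≡ 19 (mod 59)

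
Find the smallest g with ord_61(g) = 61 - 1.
p - 1 = 60 has prime divisors 2, 3, 5. h is a primitive root mod 61 iff h^(60/q) ≢ 1 (mod 61) for each such q.
h = 2: 2^30 ≡ 60, 2^20 ≡ 47, 2^12 ≡ 9 (mod 61); none is 1, so 2 has order 60 and is a primitive root.
The smallest primitive root mod 61 is g = 2.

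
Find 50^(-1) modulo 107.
15

Using Extended Euclidean Algorithm:
gcd(50, 107) = 1
Bezout coefficients: 50 × 15 + 107 × -7 = 1
So 50 × 15 ≡ 1 (mod 107)
The inverse is 15 mod 107 = 15
Verification: 50 × 15 = 750 = 7 × 107 + 1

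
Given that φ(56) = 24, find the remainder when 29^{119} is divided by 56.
By Euler: 29^{24} ≡ 1 (mod 56) since gcd(29, 56) = 1. 119 = 4×24 + 23. So 29^{119} ≡ 29^{23} ≡ 29 (mod 56)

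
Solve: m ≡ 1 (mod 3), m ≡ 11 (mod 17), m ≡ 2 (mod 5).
M = 3 × 17 × 5 = 255. M₁ = 85, y₁ ≡ 1 (mod 3). M₂ = 15, y₂ ≡ 8 (mod 17). M₃ = 51, y₃ ≡ 1 (mod 5). m = 1×85×1 + 11×15×8 + 2×51×1 ≡ 232 (mod 255)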